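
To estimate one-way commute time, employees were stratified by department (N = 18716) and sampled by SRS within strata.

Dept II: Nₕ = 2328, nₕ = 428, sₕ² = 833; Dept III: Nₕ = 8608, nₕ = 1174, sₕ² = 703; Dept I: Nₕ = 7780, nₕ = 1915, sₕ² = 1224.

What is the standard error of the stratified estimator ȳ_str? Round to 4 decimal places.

0.4661

Var(ȳ_str) = Σₕ Wₕ²(1 − fₕ)sₕ²/nₕ with Wₕ = Nₕ/N, N = 18716.
Dept II: Wₕ = 0.12438555; term = 0.12438555²·(1 − 0.18384880)·833/428 = 0.02457603.
Dept III: Wₕ = 0.45992733; term = 0.45992733²·(1 − 0.13638476)·703/1174 = 0.1093921.
Dept I: Wₕ = 0.41568711; term = 0.41568711²·(1 − 0.24614396)·1224/1915 = 0.083259573.
Sum = 0.2172277.
SE = √(0.2172277) = 0.4661.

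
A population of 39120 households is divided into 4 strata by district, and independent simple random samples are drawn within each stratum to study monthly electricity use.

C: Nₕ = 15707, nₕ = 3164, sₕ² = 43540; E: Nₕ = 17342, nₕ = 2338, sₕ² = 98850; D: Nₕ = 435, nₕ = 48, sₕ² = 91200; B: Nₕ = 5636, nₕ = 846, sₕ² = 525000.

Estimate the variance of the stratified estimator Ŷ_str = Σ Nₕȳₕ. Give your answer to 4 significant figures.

Var(Ŷ_str) = Σₕ Nₕ²(1 − fₕ)sₕ²/nₕ.
C: 15707²·(1 − 3164/15707)·43540/3164 = 2.7111067 × 10^9.
E: 17342²·(1 − 2338/17342)·98850/2338 = 1.1001158 × 10^10.
D: 435²·(1 − 48/435)·91200/48 = 3.198555 × 10^8.
B: 5636²·(1 − 846/5636)·525000/846 = 1.675311 × 10^10.
Sum = 3.078523 × 10^10.

3.079 × 10^10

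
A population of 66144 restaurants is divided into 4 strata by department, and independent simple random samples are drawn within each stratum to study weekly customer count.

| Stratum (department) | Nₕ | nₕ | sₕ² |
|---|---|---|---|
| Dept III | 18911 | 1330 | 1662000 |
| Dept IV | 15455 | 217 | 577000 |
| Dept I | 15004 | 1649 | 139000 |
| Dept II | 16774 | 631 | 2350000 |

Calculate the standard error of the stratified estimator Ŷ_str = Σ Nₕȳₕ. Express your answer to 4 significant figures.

1.438 × 10^6

Var(Ŷ_str) = Σₕ Nₕ²(1 − fₕ)sₕ²/nₕ.
Dept III: 18911²·(1 − 1330/18911)·1662000/1330 = 4.1546787 × 10^11.
Dept IV: 15455²·(1 − 217/15455)·577000/217 = 6.2619999 × 10^11.
Dept I: 15004²·(1 − 1649/15004)·139000/1649 = 1.6890601 × 10^10.
Dept II: 16774²·(1 − 631/16774)·2350000/631 = 1.0084617 × 10^12.
Sum = 2.0670202 × 10^12.
SE = √(2.0670202 × 10^12) = 1.438 × 10^6.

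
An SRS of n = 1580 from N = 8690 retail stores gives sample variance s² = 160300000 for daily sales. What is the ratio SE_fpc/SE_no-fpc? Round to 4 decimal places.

0.9045

f = n/N = 1580/8690 = 0.18181818.
SE_no-fpc = √(s²/n) = 318.52111; SE_fpc = √((1−f)s²/n) = 288.11318.
Ratio = √(1−f) = 0.90453403.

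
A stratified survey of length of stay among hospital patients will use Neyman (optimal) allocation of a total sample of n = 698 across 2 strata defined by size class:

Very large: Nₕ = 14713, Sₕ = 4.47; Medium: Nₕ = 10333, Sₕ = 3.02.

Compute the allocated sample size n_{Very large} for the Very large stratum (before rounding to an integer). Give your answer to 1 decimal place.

Neyman allocation: nₕ = n·NₕSₕ / Σⱼ NⱼSⱼ.
Σ NⱼSⱼ = 14713·4.47 + 10333·3.02 = 96972.77.
n_{Very large} = 698·14713·4.47 / 96972.77 = 473.4.

473.4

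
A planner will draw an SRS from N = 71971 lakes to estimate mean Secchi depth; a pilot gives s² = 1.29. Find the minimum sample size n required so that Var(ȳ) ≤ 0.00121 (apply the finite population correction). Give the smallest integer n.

Without fpc, n₀ = s²/D = 1.29/0.00121 = 1066.1157.
With fpc, (1 − n/N)·s²/n ≤ D requires n ≥ n₀/(1 + n₀/N) = 1066.1157/(1 + 1066.1157/71971) = 1050.5537.
Rounding up, n = 1051.

1051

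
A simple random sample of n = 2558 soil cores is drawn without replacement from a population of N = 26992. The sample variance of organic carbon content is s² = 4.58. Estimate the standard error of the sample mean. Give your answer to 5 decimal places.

0.04026

Under SRS without replacement, Var(ȳ) = (1 − f)·s²/n with f = n/N = 2558/26992 = 0.09476882.
Var(ȳ) = (1 − 0.09476882)·4.58/2558 = 0.90523118·0.0017904613 = 0.0016207814.
SE(ȳ) = √(0.0016207814) = 0.04026.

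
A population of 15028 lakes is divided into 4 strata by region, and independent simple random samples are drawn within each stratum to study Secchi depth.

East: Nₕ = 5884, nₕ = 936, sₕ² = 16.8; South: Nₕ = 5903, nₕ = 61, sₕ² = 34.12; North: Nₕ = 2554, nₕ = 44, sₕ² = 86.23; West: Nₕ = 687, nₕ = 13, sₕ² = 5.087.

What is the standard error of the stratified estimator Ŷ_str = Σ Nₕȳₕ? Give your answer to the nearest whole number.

5706

Var(Ŷ_str) = Σₕ Nₕ²(1 − fₕ)sₕ²/nₕ.
East: 5884²·(1 − 936/5884)·16.8/936 = 522559.55.
South: 5903²·(1 − 61/5903)·34.12/61 = 1.9289169 × 10^7.
North: 2554²·(1 − 44/2554)·86.23/44 = 1.2563201 × 10^7.
West: 687²·(1 − 13/687)·5.087/13 = 181190.33.
Sum = 3.255612 × 10^7.
SE = √(3.255612 × 10^7) = 5706.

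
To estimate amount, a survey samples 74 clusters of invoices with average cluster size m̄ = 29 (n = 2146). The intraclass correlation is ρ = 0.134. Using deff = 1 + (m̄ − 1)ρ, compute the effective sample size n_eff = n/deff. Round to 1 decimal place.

deff = 1 + (29 − 1)·0.134 = 1 + 3.752 = 4.752.
n_eff = 2146 / 4.752 = 451.6.

451.6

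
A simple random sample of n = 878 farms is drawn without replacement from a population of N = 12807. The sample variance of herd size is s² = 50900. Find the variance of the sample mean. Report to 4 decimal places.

Under SRS without replacement, Var(ȳ) = (1 − f)·s²/n with f = n/N = 878/12807 = 0.06855626.
Var(ȳ) = (1 − 0.06855626)·50900/878 = 0.93144374·57.972665 = 53.998276.

53.9983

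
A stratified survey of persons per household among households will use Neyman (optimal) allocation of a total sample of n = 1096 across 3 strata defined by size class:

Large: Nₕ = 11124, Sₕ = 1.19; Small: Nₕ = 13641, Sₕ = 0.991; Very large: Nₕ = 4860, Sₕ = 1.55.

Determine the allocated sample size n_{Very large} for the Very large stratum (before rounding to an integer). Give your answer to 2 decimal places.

Neyman allocation: nₕ = n·NₕSₕ / Σⱼ NⱼSⱼ.
Σ NⱼSⱼ = 11124·1.19 + 13641·0.991 + 4860·1.55 = 34288.791.
n_{Very large} = 1096·4860·1.55 / 34288.791 = 240.78.

240.78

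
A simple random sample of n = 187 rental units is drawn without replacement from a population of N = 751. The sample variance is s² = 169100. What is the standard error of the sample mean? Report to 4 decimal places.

Under SRS without replacement, Var(ȳ) = (1 − f)·s²/n with f = n/N = 187/751 = 0.24900133.
Var(ȳ) = (1 − 0.24900133)·169100/187 = 0.75099867·904.27807 = 679.11163.
SE(ȳ) = √(679.11163) = 26.0598.

26.0598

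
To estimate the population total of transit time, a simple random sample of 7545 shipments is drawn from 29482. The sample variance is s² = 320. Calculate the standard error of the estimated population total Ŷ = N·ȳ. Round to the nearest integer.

5237

Var(Ŷ) = N²·Var(ȳ) = N²·(1 − n/N)·s²/n.
f = 7545/29482 = 0.25591887; Var(ȳ) = 0.74408113·320/7545 = 0.031558113.
Var(Ŷ) = 29482² · 0.031558113 = 2.7429943 × 10^7.
SE(Ŷ) = √(2.7429943 × 10^7) = 5237.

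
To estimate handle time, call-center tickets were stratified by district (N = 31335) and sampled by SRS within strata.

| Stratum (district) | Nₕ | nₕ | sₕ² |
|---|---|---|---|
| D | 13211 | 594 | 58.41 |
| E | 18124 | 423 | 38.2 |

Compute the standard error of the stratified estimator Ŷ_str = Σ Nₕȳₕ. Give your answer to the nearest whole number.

6735

Var(Ŷ_str) = Σₕ Nₕ²(1 − fₕ)sₕ²/nₕ.
D: 13211²·(1 − 594/13211)·58.41/594 = 1.6390513 × 10^7.
E: 18124²·(1 − 423/18124)·38.2/423 = 2.8971758 × 10^7.
Sum = 4.5362271 × 10^7.
SE = √(4.5362271 × 10^7) = 6735.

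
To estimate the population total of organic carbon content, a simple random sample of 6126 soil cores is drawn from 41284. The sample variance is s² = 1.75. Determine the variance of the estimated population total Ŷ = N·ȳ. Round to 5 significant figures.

Var(Ŷ) = N²·Var(ȳ) = N²·(1 − n/N)·s²/n.
f = 6126/41284 = 0.14838678; Var(ȳ) = 0.85161322·1.75/6126 = 2.4327834 × 10^-4.
Var(Ŷ) = 41284² · (2.4327834 × 10^-4) = 414635.98.

414640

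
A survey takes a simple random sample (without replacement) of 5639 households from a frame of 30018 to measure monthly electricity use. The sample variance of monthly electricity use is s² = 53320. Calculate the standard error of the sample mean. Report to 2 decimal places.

2.77

Under SRS without replacement, Var(ȳ) = (1 − f)·s²/n with f = n/N = 5639/30018 = 0.18785395.
Var(ȳ) = (1 − 0.18785395)·53320/5639 = 0.81214605·9.4555772 = 7.6793097.
SE(ȳ) = √(7.6793097) = 2.77.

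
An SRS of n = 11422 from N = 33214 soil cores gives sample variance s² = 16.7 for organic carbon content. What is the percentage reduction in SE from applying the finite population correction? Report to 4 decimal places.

f = n/N = 11422/33214 = 0.34389113.
SE_no-fpc = √(s²/n) = 0.038237295; SE_fpc = √((1−f)s²/n) = 0.030972418.
Ratio = √(1−f) = 0.81000548. Reduction = 100·(1 − 0.81000548) = 18.9995%.

18.9995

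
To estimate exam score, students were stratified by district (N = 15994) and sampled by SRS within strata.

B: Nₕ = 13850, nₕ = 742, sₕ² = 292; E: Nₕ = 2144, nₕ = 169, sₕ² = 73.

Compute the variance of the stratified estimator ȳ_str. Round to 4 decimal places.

Var(ȳ_str) = Σₕ Wₕ²(1 − fₕ)sₕ²/nₕ with Wₕ = Nₕ/N, N = 15994.
B: Wₕ = 0.86594973; term = 0.86594973²·(1 − 0.05357401)·292/742 = 0.27928716.
E: Wₕ = 0.13405027; term = 0.13405027²·(1 − 0.07882463)·73/169 = 0.0071501286.
Sum = 0.28643729.

0.2864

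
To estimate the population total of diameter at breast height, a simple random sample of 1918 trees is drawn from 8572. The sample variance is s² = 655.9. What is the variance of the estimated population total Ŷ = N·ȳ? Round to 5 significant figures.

1.9505 × 10^7

Var(Ŷ) = N²·Var(ȳ) = N²·(1 − n/N)·s²/n.
f = 1918/8572 = 0.22375175; Var(ȳ) = 0.77624825·655.9/1918 = 0.26545424.
Var(Ŷ) = 8572² · 0.26545424 = 1.9505361 × 10^7.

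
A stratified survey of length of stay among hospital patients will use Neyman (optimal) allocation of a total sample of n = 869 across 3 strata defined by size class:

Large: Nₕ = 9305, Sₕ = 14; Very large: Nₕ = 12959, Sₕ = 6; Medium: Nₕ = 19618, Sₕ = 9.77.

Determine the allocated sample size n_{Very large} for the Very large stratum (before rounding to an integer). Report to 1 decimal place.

Neyman allocation: nₕ = n·NₕSₕ / Σⱼ NⱼSⱼ.
Σ NⱼSⱼ = 9305·14 + 12959·6 + 19618·9.77 = 399691.86.
n_{Very large} = 869·12959·6 / 399691.86 = 169.1.

169.1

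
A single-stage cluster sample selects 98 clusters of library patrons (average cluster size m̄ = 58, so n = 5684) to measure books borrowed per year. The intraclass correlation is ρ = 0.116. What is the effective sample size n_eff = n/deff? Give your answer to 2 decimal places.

746.72

deff = 1 + (58 − 1)·0.116 = 1 + 6.612 = 7.612.
n_eff = 5684 / 7.612 = 746.72.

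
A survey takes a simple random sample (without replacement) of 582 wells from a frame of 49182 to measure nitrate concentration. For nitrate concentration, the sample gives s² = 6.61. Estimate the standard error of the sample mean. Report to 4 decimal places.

0.1059

Under SRS without replacement, Var(ȳ) = (1 − f)·s²/n with f = n/N = 582/49182 = 0.01183360.
Var(ȳ) = (1 − 0.01183360)·6.61/582 = 0.98816640·0.011357388 = 0.01122299.
SE(ȳ) = √(0.01122299) = 0.1059.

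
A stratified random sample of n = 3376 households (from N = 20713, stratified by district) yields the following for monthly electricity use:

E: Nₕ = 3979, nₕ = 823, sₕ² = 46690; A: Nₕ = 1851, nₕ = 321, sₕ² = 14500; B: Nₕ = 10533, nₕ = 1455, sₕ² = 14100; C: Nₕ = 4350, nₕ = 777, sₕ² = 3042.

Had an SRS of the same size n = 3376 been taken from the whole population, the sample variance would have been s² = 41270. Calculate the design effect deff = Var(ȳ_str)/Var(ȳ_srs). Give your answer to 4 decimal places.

Var(ȳ_str) = Σ Wₕ²(1−fₕ)sₕ²/nₕ with Wₕ = Nₕ/20713:
  E: (3979/20713)²·(1−823/3979)·46690/823 = 1.6605385
  A: (1851/20713)²·(1−321/1851)·14500/321 = 0.29817746
  B: (10533/20713)²·(1−1455/10533)·14100/1455 = 2.1597942
  C: (4350/20713)²·(1−777/4350)·3042/777 = 0.14183207
  → Var(ȳ_str) = 4.2603422.
Var(ȳ_srs) = (1 − 3376/20713)·41270/3376 = 10.232058.
deff = 4.2603422 / 10.232058 = 0.4164.

0.4164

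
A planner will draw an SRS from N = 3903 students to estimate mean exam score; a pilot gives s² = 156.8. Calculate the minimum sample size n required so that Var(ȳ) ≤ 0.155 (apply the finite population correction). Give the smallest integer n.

Without fpc, n₀ = s²/D = 156.8/0.155 = 1011.6129.
With fpc, (1 − n/N)·s²/n ≤ D requires n ≥ n₀/(1 + n₀/N) = 1011.6129/(1 + 1011.6129/3903) = 803.3848.
Rounding up, n = 804.

804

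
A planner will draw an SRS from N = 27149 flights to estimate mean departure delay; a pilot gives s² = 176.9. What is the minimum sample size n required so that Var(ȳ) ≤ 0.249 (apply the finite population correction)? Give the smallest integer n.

693

Without fpc, n₀ = s²/D = 176.9/0.249 = 710.4418.
With fpc, (1 − n/N)·s²/n ≤ D requires n ≥ n₀/(1 + n₀/N) = 710.4418/(1 + 710.4418/27149) = 692.3249.
Rounding up, n = 693.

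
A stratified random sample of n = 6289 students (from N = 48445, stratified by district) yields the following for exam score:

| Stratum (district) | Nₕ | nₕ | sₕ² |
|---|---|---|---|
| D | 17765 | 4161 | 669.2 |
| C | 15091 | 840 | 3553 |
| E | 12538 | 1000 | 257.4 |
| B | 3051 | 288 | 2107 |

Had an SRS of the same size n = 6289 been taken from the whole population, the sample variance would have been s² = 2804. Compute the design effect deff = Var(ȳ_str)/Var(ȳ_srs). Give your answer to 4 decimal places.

Var(ȳ_str) = Σ Wₕ²(1−fₕ)sₕ²/nₕ with Wₕ = Nₕ/48445:
  D: (17765/48445)²·(1−4161/17765)·669.2/4161 = 0.016561213
  C: (15091/48445)²·(1−840/15091)·3553/840 = 0.38759785
  E: (12538/48445)²·(1−1000/12538)·257.4/1000 = 0.015866072
  B: (3051/48445)²·(1−288/3051)·2107/288 = 0.026278297
  → Var(ȳ_str) = 0.44630343.
Var(ȳ_srs) = (1 − 6289/48445)·2804/6289 = 0.38797778.
deff = 0.44630343 / 0.38797778 = 1.1503.

1.1503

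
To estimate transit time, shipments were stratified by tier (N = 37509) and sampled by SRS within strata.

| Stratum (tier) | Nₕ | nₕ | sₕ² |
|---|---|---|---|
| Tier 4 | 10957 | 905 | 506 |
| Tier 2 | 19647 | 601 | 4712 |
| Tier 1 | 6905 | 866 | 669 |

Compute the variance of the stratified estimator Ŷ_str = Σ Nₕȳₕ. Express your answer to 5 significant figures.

Var(Ŷ_str) = Σₕ Nₕ²(1 − fₕ)sₕ²/nₕ.
Tier 4: 10957²·(1 − 905/10957)·506/905 = 6.1580907 × 10^7.
Tier 2: 19647²·(1 − 601/19647)·4712/601 = 2.9338022 × 10^9.
Tier 1: 6905²·(1 − 866/6905)·669/866 = 3.2213428 × 10^7.
Sum = 3.0275965 × 10^9.

3.0276 × 10^9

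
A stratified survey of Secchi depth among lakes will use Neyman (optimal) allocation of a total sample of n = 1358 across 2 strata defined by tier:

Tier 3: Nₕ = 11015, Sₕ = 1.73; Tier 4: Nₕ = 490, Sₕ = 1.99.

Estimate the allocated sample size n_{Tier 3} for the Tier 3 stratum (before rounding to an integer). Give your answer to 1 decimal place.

1291.9

Neyman allocation: nₕ = n·NₕSₕ / Σⱼ NⱼSⱼ.
Σ NⱼSⱼ = 11015·1.73 + 490·1.99 = 20031.05.
n_{Tier 3} = 1358·11015·1.73 / 20031.05 = 1291.9.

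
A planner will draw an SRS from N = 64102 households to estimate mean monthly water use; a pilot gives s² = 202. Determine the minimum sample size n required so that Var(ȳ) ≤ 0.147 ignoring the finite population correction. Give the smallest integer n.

1375

Without fpc, n₀ = s²/D = 202/0.147 = 1374.1497.
Rounding up, n = 1375.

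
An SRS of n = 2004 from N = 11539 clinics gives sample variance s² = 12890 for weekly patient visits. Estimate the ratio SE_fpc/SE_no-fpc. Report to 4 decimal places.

0.9090

f = n/N = 2004/11539 = 0.17367190.
SE_no-fpc = √(s²/n) = 2.5361656; SE_fpc = √((1−f)s²/n) = 2.3054402.
Ratio = √(1−f) = 0.90902591.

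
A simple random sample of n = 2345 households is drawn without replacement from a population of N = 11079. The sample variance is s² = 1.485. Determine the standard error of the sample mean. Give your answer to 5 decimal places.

Under SRS without replacement, Var(ȳ) = (1 − f)·s²/n with f = n/N = 2345/11079 = 0.21166170.
Var(ȳ) = (1 − 0.21166170)·1.485/2345 = 0.78833830·6.3326226 × 10^-4 = 4.9922489 × 10^-4.
SE(ȳ) = √(4.9922489 × 10^-4) = 0.02234.

0.02234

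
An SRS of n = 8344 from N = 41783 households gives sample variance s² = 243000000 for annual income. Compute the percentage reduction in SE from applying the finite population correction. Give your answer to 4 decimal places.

10.5404

f = n/N = 8344/41783 = 0.19969844.
SE_no-fpc = √(s²/n) = 170.65381; SE_fpc = √((1−f)s²/n) = 152.66617.
Ratio = √(1−f) = 0.89459575. Reduction = 100·(1 − 0.89459575) = 10.5404%.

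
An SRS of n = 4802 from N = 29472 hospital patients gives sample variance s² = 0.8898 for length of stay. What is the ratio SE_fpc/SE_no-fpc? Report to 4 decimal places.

f = n/N = 4802/29472 = 0.16293431.
SE_no-fpc = √(s²/n) = 0.013612413; SE_fpc = √((1−f)s²/n) = 0.012454173.
Ratio = √(1−f) = 0.91491294.

0.9149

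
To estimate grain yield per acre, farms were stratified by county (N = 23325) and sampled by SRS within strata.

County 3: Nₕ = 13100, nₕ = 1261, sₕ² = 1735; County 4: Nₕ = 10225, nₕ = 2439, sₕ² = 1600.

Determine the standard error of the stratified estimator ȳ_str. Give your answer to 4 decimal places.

Var(ȳ_str) = Σₕ Wₕ²(1 − fₕ)sₕ²/nₕ with Wₕ = Nₕ/N, N = 23325.
County 3: Wₕ = 0.56162915; term = 0.56162915²·(1 − 0.09625954)·1735/1261 = 0.39221789.
County 4: Wₕ = 0.43837085; term = 0.43837085²·(1 − 0.23853301)·1600/2439 = 0.09599367.
Sum = 0.48821156.
SE = √(0.48821156) = 0.6987.

0.6987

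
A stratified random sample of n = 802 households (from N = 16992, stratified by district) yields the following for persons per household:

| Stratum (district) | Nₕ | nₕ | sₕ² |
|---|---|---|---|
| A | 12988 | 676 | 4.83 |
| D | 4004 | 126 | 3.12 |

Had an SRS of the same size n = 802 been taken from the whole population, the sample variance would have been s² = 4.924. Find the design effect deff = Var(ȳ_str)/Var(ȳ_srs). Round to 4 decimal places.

0.9041

Var(ȳ_str) = Σ Wₕ²(1−fₕ)sₕ²/nₕ with Wₕ = Nₕ/16992:
  A: (12988/16992)²·(1−676/12988)·4.83/676 = 0.0039571483
  D: (4004/16992)²·(1−126/4004)·3.12/126 = 0.0013316709
  → Var(ȳ_str) = 0.0052888192.
Var(ȳ_srs) = (1 − 802/16992)·4.924/802 = 0.0058498674.
deff = 0.0052888192 / 0.0058498674 = 0.9041.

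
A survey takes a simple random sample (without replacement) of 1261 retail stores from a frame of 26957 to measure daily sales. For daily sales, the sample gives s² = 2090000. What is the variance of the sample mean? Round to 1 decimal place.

Under SRS without replacement, Var(ȳ) = (1 − f)·s²/n with f = n/N = 1261/26957 = 0.04677820.
Var(ȳ) = (1 − 0.04677820)·2090000/1261 = 0.95322180·1657.4148 = 1579.8839.

1579.9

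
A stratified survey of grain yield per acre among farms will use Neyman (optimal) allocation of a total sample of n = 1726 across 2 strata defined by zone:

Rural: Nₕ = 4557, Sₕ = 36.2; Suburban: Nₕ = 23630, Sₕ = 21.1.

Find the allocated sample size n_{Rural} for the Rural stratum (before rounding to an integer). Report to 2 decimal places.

Neyman allocation: nₕ = n·NₕSₕ / Σⱼ NⱼSⱼ.
Σ NⱼSⱼ = 4557·36.2 + 23630·21.1 = 663556.4.
n_{Rural} = 1726·4557·36.2 / 663556.4 = 429.09.

429.09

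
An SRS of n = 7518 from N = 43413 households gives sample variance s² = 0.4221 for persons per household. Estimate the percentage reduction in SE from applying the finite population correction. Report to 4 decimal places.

f = n/N = 7518/43413 = 0.17317393.
SE_no-fpc = √(s²/n) = 0.0074930135; SE_fpc = √((1−f)s²/n) = 0.0068133954.
Ratio = √(1−f) = 0.90929977. Reduction = 100·(1 − 0.90929977) = 9.0700%.

9.0700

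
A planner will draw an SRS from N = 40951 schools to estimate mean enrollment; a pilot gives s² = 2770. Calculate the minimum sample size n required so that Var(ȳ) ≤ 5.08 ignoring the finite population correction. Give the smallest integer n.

546

Without fpc, n₀ = s²/D = 2770/5.08 = 545.2756.
Rounding up, n = 546.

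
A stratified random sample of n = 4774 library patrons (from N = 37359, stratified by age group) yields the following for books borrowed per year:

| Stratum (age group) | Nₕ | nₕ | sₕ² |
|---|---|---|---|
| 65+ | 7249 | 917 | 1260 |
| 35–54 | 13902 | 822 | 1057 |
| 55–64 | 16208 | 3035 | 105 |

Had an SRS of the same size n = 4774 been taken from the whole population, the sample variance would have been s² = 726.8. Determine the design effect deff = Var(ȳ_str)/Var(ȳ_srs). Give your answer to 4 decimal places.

Var(ȳ_str) = Σ Wₕ²(1−fₕ)sₕ²/nₕ with Wₕ = Nₕ/37359:
  65+: (7249/37359)²·(1−917/7249)·1260/917 = 0.045188688
  35–54: (13902/37359)²·(1−822/13902)·1057/822 = 0.16753198
  55–64: (16208/37359)²·(1−3035/16208)·105/3035 = 0.0052924192
  → Var(ȳ_str) = 0.21801309.
Var(ȳ_srs) = (1 − 4774/37359)·726.8/4774 = 0.13278682.
deff = 0.21801309 / 0.13278682 = 1.6418.

1.6418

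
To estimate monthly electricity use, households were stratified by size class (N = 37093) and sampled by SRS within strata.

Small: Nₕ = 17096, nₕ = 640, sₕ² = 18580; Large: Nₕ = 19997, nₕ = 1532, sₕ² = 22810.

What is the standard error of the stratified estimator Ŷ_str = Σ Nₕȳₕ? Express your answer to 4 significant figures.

116900

Var(Ŷ_str) = Σₕ Nₕ²(1 − fₕ)sₕ²/nₕ.
Small: 17096²·(1 − 640/17096)·18580/640 = 8.1674131 × 10^9.
Large: 19997²·(1 − 1532/19997)·22810/1532 = 5.4976955 × 10^9.
Sum = 1.3665109 × 10^10.
SE = √(1.3665109 × 10^10) = 116900.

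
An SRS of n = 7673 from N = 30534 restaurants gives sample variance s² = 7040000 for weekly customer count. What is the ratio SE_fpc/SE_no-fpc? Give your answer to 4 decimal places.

0.8653

f = n/N = 7673/30534 = 0.25129364.
SE_no-fpc = √(s²/n) = 30.290311; SE_fpc = √((1−f)s²/n) = 26.209546.
Ratio = √(1−f) = 0.86527820.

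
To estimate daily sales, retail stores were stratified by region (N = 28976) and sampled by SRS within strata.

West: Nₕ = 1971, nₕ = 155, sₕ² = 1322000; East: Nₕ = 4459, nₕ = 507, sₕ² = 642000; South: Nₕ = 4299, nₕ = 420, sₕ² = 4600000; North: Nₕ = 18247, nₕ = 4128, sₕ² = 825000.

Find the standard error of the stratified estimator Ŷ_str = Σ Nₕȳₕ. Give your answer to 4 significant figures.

535700

Var(Ŷ_str) = Σₕ Nₕ²(1 − fₕ)sₕ²/nₕ.
West: 1971²·(1 − 155/1971)·1322000/155 = 3.0528272 × 10^10.
East: 4459²·(1 − 507/4459)·642000/507 = 2.2314208 × 10^10.
South: 4299²·(1 − 420/4299)·4600000/420 = 1.8263994 × 10^11.
North: 18247²·(1 − 4128/18247)·825000/4128 = 5.1488432 × 10^10.
Sum = 2.8697085 × 10^11.
SE = √(2.8697085 × 10^11) = 535700.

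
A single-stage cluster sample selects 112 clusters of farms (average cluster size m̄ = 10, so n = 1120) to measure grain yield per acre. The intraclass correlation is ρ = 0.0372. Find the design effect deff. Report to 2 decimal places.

deff = 1 + (10 − 1)·0.0372 = 1 + 0.3348 = 1.3348.

1.33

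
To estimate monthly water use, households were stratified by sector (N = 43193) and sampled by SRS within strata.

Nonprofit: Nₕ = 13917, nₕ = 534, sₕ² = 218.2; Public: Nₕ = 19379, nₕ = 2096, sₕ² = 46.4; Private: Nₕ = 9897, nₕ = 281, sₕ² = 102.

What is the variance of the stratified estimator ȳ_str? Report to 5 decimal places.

0.06328

Var(ȳ_str) = Σₕ Wₕ²(1 − fₕ)sₕ²/nₕ with Wₕ = Nₕ/N, N = 43193.
Nonprofit: Wₕ = 0.32220499; term = 0.32220499²·(1 − 0.03837034)·218.2/534 = 0.04079302.
Public: Wₕ = 0.44866066; term = 0.44866066²·(1 − 0.10815832)·46.4/2096 = 0.0039742067.
Private: Wₕ = 0.22913435; term = 0.22913435²·(1 − 0.02839244)·102/281 = 0.018516766.
Sum = 0.063283993.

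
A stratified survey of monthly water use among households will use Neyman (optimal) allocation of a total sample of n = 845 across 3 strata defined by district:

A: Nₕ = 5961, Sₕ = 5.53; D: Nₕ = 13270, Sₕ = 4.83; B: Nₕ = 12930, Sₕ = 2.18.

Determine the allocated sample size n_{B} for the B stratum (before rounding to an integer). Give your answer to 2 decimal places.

Neyman allocation: nₕ = n·NₕSₕ / Σⱼ NⱼSⱼ.
Σ NⱼSⱼ = 5961·5.53 + 13270·4.83 + 12930·2.18 = 125245.83.
n_{B} = 845·12930·2.18 / 125245.83 = 190.17.

190.17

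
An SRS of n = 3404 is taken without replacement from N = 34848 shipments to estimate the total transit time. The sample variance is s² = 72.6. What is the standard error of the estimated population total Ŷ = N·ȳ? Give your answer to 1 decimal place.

4834.3

Var(Ŷ) = N²·Var(ȳ) = N²·(1 − n/N)·s²/n.
f = 3404/34848 = 0.09768136; Var(ȳ) = 0.90231864·72.6/3404 = 0.019244516.
Var(Ŷ) = 34848² · 0.019244516 = 2.3370215 × 10^7.
SE(Ŷ) = √(2.3370215 × 10^7) = 4834.3.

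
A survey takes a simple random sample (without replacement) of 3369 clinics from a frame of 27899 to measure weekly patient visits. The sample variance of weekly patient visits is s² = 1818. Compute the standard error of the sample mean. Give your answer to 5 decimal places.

0.68881

Under SRS without replacement, Var(ȳ) = (1 − f)·s²/n with f = n/N = 3369/27899 = 0.12075702.
Var(ȳ) = (1 − 0.12075702)·1818/3369 = 0.87924298·0.539626 = 0.47446238.
SE(ȳ) = √(0.47446238) = 0.68881.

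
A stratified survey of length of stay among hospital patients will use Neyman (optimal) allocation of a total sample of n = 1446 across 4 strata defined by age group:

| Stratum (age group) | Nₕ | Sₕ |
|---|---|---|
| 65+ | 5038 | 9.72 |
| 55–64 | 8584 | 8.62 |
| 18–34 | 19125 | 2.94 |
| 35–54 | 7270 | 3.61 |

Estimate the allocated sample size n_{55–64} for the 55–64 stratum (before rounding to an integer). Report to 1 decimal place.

Neyman allocation: nₕ = n·NₕSₕ / Σⱼ NⱼSⱼ.
Σ NⱼSⱼ = 5038·9.72 + 8584·8.62 + 19125·2.94 + 7270·3.61 = 205435.64.
n_{55–64} = 1446·8584·8.62 / 205435.64 = 520.8.

520.8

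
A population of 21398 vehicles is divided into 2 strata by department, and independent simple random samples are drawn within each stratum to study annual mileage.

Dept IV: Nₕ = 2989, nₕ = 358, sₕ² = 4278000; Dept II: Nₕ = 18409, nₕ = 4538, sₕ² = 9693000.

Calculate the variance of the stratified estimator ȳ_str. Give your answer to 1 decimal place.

Var(ȳ_str) = Σₕ Wₕ²(1 − fₕ)sₕ²/nₕ with Wₕ = Nₕ/N, N = 21398.
Dept IV: Wₕ = 0.13968595; term = 0.13968595²·(1 − 0.11977250)·4278000/358 = 205.23818.
Dept II: Wₕ = 0.86031405; term = 0.86031405²·(1 − 0.24650986)·9693000/4538 = 1191.2018.
Sum = 1396.44.

1396.4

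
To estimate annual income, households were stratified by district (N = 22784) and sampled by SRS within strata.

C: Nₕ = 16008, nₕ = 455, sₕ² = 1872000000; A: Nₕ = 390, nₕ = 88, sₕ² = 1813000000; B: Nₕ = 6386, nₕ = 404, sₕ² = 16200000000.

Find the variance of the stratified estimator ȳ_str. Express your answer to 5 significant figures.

4.9288 × 10^6

Var(ȳ_str) = Σₕ Wₕ²(1 − fₕ)sₕ²/nₕ with Wₕ = Nₕ/N, N = 22784.
C: Wₕ = 0.70259831; term = 0.70259831²·(1 − 0.02842329)·1872000000/455 = 1.9732665 × 10^6.
A: Wₕ = 0.01711728; term = 0.01711728²·(1 − 0.22564103)·1813000000/88 = 4674.4093.
B: Wₕ = 0.28028441; term = 0.28028441²·(1 − 0.06326339)·16200000000/404 = 2.9508629 × 10^6.
Sum = 4.9288038 × 10^6.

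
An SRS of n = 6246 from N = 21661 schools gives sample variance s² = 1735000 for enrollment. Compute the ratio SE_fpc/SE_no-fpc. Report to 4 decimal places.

f = n/N = 6246/21661 = 0.28835234.
SE_no-fpc = √(s²/n) = 16.666667; SE_fpc = √((1−f)s²/n) = 14.059869.
Ratio = √(1−f) = 0.84359212.

0.8436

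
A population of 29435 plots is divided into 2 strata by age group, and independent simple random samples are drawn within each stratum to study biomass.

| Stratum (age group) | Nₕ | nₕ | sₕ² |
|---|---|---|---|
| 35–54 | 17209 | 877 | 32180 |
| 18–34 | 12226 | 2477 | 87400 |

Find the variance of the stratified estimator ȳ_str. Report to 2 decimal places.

16.76

Var(ȳ_str) = Σₕ Wₕ²(1 − fₕ)sₕ²/nₕ with Wₕ = Nₕ/N, N = 29435.
35–54: Wₕ = 0.58464413; term = 0.58464413²·(1 − 0.05096171)·32180/877 = 11.902916.
18–34: Wₕ = 0.41535587; term = 0.41535587²·(1 − 0.20260101)·87400/2477 = 4.8540228.
Sum = 16.756939.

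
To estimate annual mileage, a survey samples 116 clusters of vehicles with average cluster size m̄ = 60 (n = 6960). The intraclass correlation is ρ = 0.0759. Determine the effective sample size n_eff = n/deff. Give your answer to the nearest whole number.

1271

deff = 1 + (60 − 1)·0.0759 = 1 + 4.4781 = 5.4781.
n_eff = 6960 / 5.4781 = 1271.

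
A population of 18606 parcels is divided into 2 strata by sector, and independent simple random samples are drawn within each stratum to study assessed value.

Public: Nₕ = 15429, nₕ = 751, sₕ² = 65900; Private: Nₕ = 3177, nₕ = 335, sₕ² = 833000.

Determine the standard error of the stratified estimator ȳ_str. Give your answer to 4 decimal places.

Var(ȳ_str) = Σₕ Wₕ²(1 − fₕ)sₕ²/nₕ with Wₕ = Nₕ/N, N = 18606.
Public: Wₕ = 0.82924863; term = 0.82924863²·(1 − 0.04867457)·65900/751 = 57.404258.
Private: Wₕ = 0.17075137; term = 0.17075137²·(1 − 0.10544539)·833000/335 = 64.853803.
Sum = 122.25806.
SE = √(122.25806) = 11.0570.

11.0570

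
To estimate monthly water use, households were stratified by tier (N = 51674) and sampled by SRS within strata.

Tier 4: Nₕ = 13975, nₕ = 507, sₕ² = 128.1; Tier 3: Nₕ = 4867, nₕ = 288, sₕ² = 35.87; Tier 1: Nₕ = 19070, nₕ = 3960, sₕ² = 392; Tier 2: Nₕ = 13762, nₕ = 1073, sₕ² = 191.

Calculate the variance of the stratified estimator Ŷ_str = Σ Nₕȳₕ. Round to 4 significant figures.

1.099 × 10^8

Var(Ŷ_str) = Σₕ Nₕ²(1 − fₕ)sₕ²/nₕ.
Tier 4: 13975²·(1 − 507/13975)·128.1/507 = 4.755499 × 10^7.
Tier 3: 4867²·(1 − 288/4867)·35.87/288 = 2.7756895 × 10^6.
Tier 1: 19070²·(1 − 3960/19070)·392/3960 = 2.8523712 × 10^7.
Tier 2: 13762²·(1 − 1073/13762)·191/1073 = 3.1084408 × 10^7.
Sum = 1.099388 × 10^8.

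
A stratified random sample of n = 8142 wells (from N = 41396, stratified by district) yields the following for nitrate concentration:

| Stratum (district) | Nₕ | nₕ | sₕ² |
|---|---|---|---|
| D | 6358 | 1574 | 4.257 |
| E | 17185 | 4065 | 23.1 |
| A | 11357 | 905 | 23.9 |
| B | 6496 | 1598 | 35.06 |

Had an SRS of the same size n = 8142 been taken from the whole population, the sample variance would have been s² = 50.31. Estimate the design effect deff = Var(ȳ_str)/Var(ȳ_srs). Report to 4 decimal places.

0.6109

Var(ȳ_str) = Σ Wₕ²(1−fₕ)sₕ²/nₕ with Wₕ = Nₕ/41396:
  D: (6358/41396)²·(1−1574/6358)·4.257/1574 = 4.8005816 × 10^-5
  E: (17185/41396)²·(1−4065/17185)·23.1/4065 = 7.4768393 × 10^-4
  A: (11357/41396)²·(1−905/11357)·23.9/905 = 0.0018293449
  B: (6496/41396)²·(1−1598/6496)·35.06/1598 = 4.073645 × 10^-4
  → Var(ȳ_str) = 0.0030323991.
Var(ȳ_srs) = (1 − 8142/41396)·50.31/8142 = 0.0049637367.
deff = 0.0030323991 / 0.0049637367 = 0.6109.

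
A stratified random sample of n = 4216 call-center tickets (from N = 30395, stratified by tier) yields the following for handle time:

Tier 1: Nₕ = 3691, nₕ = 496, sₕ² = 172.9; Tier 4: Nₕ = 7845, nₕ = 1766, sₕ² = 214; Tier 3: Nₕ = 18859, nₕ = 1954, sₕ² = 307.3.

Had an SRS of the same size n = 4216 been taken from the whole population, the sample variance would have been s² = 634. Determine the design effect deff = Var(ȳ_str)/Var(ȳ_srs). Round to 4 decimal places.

0.5017

Var(ȳ_str) = Σ Wₕ²(1−fₕ)sₕ²/nₕ with Wₕ = Nₕ/30395:
  Tier 1: (3691/30395)²·(1−496/3691)·172.9/496 = 0.0044496303
  Tier 4: (7845/30395)²·(1−1766/7845)·214/1766 = 0.0062552385
  Tier 3: (18859/30395)²·(1−1954/18859)·307.3/1954 = 0.054270965
  → Var(ȳ_str) = 0.064975834.
Var(ȳ_srs) = (1 − 4216/30395)·634/4216 = 0.12952081.
deff = 0.064975834 / 0.12952081 = 0.5017.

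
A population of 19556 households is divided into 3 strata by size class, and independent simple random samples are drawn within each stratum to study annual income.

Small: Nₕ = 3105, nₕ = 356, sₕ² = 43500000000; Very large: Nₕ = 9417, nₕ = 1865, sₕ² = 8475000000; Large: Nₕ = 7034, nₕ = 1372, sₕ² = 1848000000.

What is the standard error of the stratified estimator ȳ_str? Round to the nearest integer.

1927

Var(ȳ_str) = Σₕ Wₕ²(1 − fₕ)sₕ²/nₕ with Wₕ = Nₕ/N, N = 19556.
Small: Wₕ = 0.15877480; term = 0.15877480²·(1 − 0.11465378)·43500000000/356 = 2.7271909 × 10^6.
Very large: Wₕ = 0.48154019; term = 0.48154019²·(1 − 0.19804609)·8475000000/1865 = 845036.3.
Large: Wₕ = 0.35968501; term = 0.35968501²·(1 − 0.19505260)·1848000000/1372 = 140268.46.
Sum = 3.7124957 × 10^6.
SE = √(3.7124957 × 10^6) = 1927.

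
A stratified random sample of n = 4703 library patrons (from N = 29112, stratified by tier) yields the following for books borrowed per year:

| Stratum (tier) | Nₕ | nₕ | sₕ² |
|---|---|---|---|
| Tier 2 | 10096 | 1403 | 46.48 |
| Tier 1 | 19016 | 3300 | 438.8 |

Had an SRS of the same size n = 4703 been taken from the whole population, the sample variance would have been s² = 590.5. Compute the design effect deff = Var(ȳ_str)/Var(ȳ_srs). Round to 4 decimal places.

Var(ȳ_str) = Σ Wₕ²(1−fₕ)sₕ²/nₕ with Wₕ = Nₕ/29112:
  Tier 2: (10096/29112)²·(1−1403/10096)·46.48/1403 = 0.0034307051
  Tier 1: (19016/29112)²·(1−3300/19016)·438.8/3300 = 0.046888872
  → Var(ȳ_str) = 0.050319577.
Var(ȳ_srs) = (1 − 4703/29112)·590.5/4703 = 0.10527442.
deff = 0.050319577 / 0.10527442 = 0.4780.

0.4780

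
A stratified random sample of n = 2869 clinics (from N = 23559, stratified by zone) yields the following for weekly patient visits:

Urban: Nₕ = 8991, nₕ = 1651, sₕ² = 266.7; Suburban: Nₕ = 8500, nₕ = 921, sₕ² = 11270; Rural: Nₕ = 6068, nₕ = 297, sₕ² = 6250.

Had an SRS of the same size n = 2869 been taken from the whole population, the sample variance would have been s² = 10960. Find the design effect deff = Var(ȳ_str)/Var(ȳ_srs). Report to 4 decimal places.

0.8248

Var(ȳ_str) = Σ Wₕ²(1−fₕ)sₕ²/nₕ with Wₕ = Nₕ/23559:
  Urban: (8991/23559)²·(1−1651/8991)·266.7/1651 = 0.019207299
  Suburban: (8500/23559)²·(1−921/8500)·11270/921 = 1.4203043
  Rural: (6068/23559)²·(1−297/6068)·6250/297 = 1.32772
  → Var(ȳ_str) = 2.7672316.
Var(ȳ_srs) = (1 − 2869/23559)·10960/2869 = 3.3549314.
deff = 2.7672316 / 3.3549314 = 0.8248.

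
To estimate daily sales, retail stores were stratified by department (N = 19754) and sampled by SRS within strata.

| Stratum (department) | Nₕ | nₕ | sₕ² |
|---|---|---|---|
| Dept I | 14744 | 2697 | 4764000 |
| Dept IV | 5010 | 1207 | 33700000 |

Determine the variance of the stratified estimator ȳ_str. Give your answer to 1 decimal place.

2167.3

Var(ȳ_str) = Σₕ Wₕ²(1 − fₕ)sₕ²/nₕ with Wₕ = Nₕ/N, N = 19754.
Dept I: Wₕ = 0.74638048; term = 0.74638048²·(1 − 0.18292187)·4764000/2697 = 804.03497.
Dept IV: Wₕ = 0.25361952; term = 0.25361952²·(1 − 0.24091816)·33700000/1207 = 1363.2534.
Sum = 2167.2884.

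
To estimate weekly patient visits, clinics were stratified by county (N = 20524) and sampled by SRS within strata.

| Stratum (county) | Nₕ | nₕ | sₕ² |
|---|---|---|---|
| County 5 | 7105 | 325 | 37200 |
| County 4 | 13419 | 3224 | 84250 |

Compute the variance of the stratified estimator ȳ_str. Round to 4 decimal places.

21.5768

Var(ȳ_str) = Σₕ Wₕ²(1 − fₕ)sₕ²/nₕ with Wₕ = Nₕ/N, N = 20524.
County 5: Wₕ = 0.34618008; term = 0.34618008²·(1 − 0.04574243)·37200/325 = 13.089689.
County 4: Wₕ = 0.65381992; term = 0.65381992²·(1 − 0.24025635)·84250/3224 = 8.4870791.
Sum = 21.576768.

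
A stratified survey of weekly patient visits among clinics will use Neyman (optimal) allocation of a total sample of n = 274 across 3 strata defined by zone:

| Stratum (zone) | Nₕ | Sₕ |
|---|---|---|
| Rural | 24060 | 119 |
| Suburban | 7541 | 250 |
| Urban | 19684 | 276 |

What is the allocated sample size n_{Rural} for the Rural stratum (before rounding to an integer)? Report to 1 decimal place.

Neyman allocation: nₕ = n·NₕSₕ / Σⱼ NⱼSⱼ.
Σ NⱼSⱼ = 24060·119 + 7541·250 + 19684·276 = 1.0181174 × 10^7.
n_{Rural} = 274·24060·119 / (1.0181174 × 10^7) = 77.1.

77.1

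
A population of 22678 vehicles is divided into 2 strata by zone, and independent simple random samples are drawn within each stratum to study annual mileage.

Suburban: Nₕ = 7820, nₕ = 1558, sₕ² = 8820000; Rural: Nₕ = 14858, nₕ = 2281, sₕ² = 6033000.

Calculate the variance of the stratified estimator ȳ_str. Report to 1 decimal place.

1500.1

Var(ȳ_str) = Σₕ Wₕ²(1 − fₕ)sₕ²/nₕ with Wₕ = Nₕ/N, N = 22678.
Suburban: Wₕ = 0.34482759; term = 0.34482759²·(1 − 0.19923274)·8820000/1558 = 539.02815.
Rural: Wₕ = 0.65517241; term = 0.65517241²·(1 − 0.15351999)·6033000/2281 = 961.0278.
Sum = 1500.056.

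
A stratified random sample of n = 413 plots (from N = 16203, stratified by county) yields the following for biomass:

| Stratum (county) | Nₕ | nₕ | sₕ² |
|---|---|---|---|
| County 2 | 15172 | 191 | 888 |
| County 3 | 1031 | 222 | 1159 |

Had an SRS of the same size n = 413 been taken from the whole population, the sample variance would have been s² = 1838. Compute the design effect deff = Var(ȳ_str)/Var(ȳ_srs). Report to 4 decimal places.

Var(ȳ_str) = Σ Wₕ²(1−fₕ)sₕ²/nₕ with Wₕ = Nₕ/16203:
  County 2: (15172/16203)²·(1−191/15172)·888/191 = 4.0250601
  County 3: (1031/16203)²·(1−222/1031)·1159/222 = 0.016586196
  → Var(ȳ_str) = 4.0416463.
Var(ȳ_srs) = (1 − 413/16203)·1838/413 = 4.3369274.
deff = 4.0416463 / 4.3369274 = 0.9319.

0.9319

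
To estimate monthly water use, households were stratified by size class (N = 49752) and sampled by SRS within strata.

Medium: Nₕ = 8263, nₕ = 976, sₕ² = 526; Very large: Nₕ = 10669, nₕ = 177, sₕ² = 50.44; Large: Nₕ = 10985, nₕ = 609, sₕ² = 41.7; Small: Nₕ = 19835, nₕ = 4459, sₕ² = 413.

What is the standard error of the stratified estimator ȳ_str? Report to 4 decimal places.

Var(ȳ_str) = Σₕ Wₕ²(1 − fₕ)sₕ²/nₕ with Wₕ = Nₕ/N, N = 49752.
Medium: Wₕ = 0.16608378; term = 0.16608378²·(1 − 0.11811691)·526/976 = 0.01310996.
Very large: Wₕ = 0.21444364; term = 0.21444364²·(1 − 0.01659012)·50.44/177 = 0.012887323.
Large: Wₕ = 0.22079514; term = 0.22079514²·(1 − 0.05543924)·41.7/609 = 0.0031530271.
Small: Wₕ = 0.39867744; term = 0.39867744²·(1 − 0.22480464)·413/4459 = 0.011412139.
Sum = 0.040562449.
SE = √(0.040562449) = 0.2014.

0.2014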